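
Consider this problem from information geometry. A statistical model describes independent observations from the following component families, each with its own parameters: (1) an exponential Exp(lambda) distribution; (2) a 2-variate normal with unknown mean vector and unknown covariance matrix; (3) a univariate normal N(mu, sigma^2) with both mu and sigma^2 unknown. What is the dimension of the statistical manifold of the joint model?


The dimension of a statistical manifold equals the number of free
(independent) real parameters of the model. For a product of independent
blocks the parameter counts add.
- exponential (lambda): 1.
- 2-variate normal: 2 (mean) + 2*3/2 = 3 (symmetric covariance) = 5.
- normal (mu, sigma^2): 2.
Total = 1 + 5 + 2 = 8.
Dimension = 8

8


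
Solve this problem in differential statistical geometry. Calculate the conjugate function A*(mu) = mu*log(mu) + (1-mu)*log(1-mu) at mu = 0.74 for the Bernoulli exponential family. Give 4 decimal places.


Legendre transform for Bernoulli:
A*(mu) = mu*log(mu) + (1-mu)*log(1-mu).
mu = 0.74, 1-mu = 0.26.
mu*log(mu) = 0.74*log(0.74) = -0.222818.
(1-mu)*log(1-mu) = 0.26*log(0.26) = -0.350239.
A* = -0.222818 + -0.350239 = -0.5731

-0.5731


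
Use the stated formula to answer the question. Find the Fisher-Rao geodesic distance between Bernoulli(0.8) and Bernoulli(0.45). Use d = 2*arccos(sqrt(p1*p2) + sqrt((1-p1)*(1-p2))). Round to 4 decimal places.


Geodesic distance on Bernoulli manifold:
d(p1,p2) = 2*arccos(sqrt(p1*p2) + sqrt((1-p1)*(1-p2))).
sqrt(p1*p2) = sqrt(0.8*0.45) = 0.6.
sqrt((1-p1)*(1-p2)) = sqrt(0.2*0.55) = 0.331662.
arg = 0.6 + 0.331662 = 0.931662.
d = 2*arccos(0.931662) = 0.7437

0.7437


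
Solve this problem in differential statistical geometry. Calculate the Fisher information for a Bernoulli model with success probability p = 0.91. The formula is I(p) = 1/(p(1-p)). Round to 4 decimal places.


For Bernoulli(p), Fisher information is I(p) = 1/(p*(1-p)).
p = 0.91, 1-p = 0.09.
p*(1-p) = 0.0819.
I(p) = 1/0.0819 = 12.2100

12.2100


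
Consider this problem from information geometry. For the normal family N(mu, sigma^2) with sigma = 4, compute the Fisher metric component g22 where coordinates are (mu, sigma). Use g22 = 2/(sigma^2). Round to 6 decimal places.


For the 2-parameter normal family, the Fisher metric has:
  g11 = 1/sigma^2, g22 = 2/sigma^2.
sigma = 4, sigma^2 = 16.
g22 = 0.125000

0.125000


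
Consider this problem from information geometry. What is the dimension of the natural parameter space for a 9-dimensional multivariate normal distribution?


Exponential family dimension calculation:
For 9-dim MVN: mean has 9 params, covariance has 9*10/2 = 45 unique entries.
Total dim = 9 + 45 = 54.

54


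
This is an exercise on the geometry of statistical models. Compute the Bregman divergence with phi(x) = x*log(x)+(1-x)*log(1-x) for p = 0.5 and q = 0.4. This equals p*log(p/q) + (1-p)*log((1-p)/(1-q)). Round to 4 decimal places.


Bregman divergence with negative entropy generator:
D = p*log(p/q) + (1-p)*log((1-p)/(1-q)).
p = 0.5, q = 0.4.
p*log(p/q) = 0.5*log(0.5/0.4) = 0.111572.
(1-p)*log((1-p)/(1-q)) = 0.5*log(0.5/0.6) = -0.091161.
D = 0.111572 + -0.091161 = 0.0204

0.0204


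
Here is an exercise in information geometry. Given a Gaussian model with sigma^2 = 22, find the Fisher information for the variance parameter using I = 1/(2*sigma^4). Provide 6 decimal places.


Fisher information for variance: I(sigma^2) = 1/(2*sigma^4).
sigma^2 = 22, so sigma^4 = 484.
I = 1/(2*484) = 1/968 = 0.001033

0.001033


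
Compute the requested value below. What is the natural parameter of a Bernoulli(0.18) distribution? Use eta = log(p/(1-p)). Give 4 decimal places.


Natural parameter for Bernoulli: eta = log(p/(1-p)).
p = 0.18, 1-p = 0.82.
p/(1-p) = 0.219512.
eta = log(0.219512) = -1.5163

-1.5163


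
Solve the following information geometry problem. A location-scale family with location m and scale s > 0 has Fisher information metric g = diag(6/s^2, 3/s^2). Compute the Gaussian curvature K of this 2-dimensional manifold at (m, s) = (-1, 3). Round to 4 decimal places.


The metric has the form g = (A dm^2 + B ds^2)/s^2 with A = 6, B = 3.
Substitute u = sqrt(A/B)*m: g = B*(du^2 + ds^2)/s^2, i.e. B times the
Poincare upper half-plane metric, which has constant Gaussian curvature -1.
Scaling a 2D metric by a constant c divides the Gaussian curvature by c,
so K = -1/B = -1/(3) = -0.3333 everywhere (the point (m, s) = (-1, 3) is irrelevant:
the curvature is constant).
The requested Gaussian curvature is K = -0.3333.

-0.3333


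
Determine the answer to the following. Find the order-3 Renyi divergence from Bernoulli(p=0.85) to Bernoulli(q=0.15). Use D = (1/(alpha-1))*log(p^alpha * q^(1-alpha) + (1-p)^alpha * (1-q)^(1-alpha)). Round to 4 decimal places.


Renyi divergence of order alpha between Bernoulli distributions:
D = (1/(alpha-1))*log(p^alpha * q^(1-alpha) + (1-p)^alpha * (1-q)^(1-alpha)).
alpha = 3, p = 0.85, q = 0.15.
p^alpha * q^(1-alpha) = 0.85^3 * 0.15^-2 = 27.294444.
(1-p)^alpha * (1-q)^(1-alpha) = 0.15^3 * 0.85^-2 = 0.004671.
sum = 27.294444 + 0.004671 = 27.299116.
D = (1/2)*log(27.299116) = 1.6534

1.6534


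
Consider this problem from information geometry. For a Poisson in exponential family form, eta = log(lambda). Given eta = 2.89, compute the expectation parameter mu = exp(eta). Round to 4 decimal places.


Expectation parameter for Poisson exponential family:
mu = exp(eta).
eta = 2.89.
mu = exp(2.89) = 17.9933

17.9933


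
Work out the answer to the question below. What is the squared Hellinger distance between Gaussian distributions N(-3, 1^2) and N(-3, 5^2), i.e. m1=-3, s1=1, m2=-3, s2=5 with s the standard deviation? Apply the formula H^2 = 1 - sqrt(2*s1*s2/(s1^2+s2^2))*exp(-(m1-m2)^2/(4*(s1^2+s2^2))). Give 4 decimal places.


Squared Hellinger distance for Gaussians:
H^2 = 1 - sqrt(2*s1*s2/(s1^2+s2^2)) * exp(-(m1-m2)^2/(4*(s1^2+s2^2))).
s1^2 = 1, s2^2 = 25, s1^2+s2^2 = 26.
sqrt(2*1*5/(26)) = 0.620174.
(m1-m2)^2 = (0)^2 = 0.
exp(-0/(4*26)) = exp(0.0) = 1.0.
H^2 = 1 - 0.620174*1.0 = 0.3798

0.3798


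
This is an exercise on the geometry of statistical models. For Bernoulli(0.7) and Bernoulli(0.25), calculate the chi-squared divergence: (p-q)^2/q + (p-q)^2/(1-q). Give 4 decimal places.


Chi-squared divergence between Bernoulli distributions:
chi^2 = (p-q)^2/q + (p-q)^2/(1-q).
p = 0.7, q = 0.25, p-q = 0.45.
(p-q)^2 = 0.2025.
term1 = 0.2025/0.25 = 0.81.
term2 = 0.2025/0.75 = 0.27.
chi^2 = 0.81 + 0.27 = 1.0800

1.0800


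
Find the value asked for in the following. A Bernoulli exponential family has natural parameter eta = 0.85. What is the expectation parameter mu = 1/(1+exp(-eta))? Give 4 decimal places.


Dual coordinate (expectation parameter) for Bernoulli:
mu = 1/(1+exp(-eta)).
eta = 0.85.
exp(-eta) = exp(-0.85) = 0.427415.
mu = 1/(1+0.427415) = 0.7006

0.7006


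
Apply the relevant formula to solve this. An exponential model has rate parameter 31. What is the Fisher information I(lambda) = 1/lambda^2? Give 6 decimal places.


Fisher information for exponential: I(lambda) = 1/lambda^2.
lambda = 31, lambda^2 = 961.
I = 1/961 = 0.001041

0.001041


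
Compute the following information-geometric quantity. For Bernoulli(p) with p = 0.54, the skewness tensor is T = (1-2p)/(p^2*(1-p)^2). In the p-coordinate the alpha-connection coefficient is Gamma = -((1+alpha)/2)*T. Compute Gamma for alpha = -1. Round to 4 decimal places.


Skewness (Amari-Chentsov) tensor: T = (1-2p)/(p^2*(1-p)^2).
p = 0.54, 1-2p = -0.08, p^2 = 0.2916, (1-p)^2 = 0.2116.
T = -0.08/(0.2916 * 0.2116) = -1.296543.
In the p-coordinate, Gamma^(alpha) = Gamma^(0) - (alpha/2)*T with Gamma^(0) = (1/2)*g'(p) = -T/2,
so Gamma^(alpha) = -((1+alpha)/2)*T.
alpha = -1, -(1+alpha)/2 = 0.0.
Gamma = 0.0 * -1.296543 = 0.0000

0.0000


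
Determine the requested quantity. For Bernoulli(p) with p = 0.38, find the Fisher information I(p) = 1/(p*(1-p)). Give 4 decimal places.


For Bernoulli(p), Fisher information is I(p) = 1/(p*(1-p)).
p = 0.38, 1-p = 0.62.
p*(1-p) = 0.2356.
I(p) = 1/0.2356 = 4.2445

4.2445


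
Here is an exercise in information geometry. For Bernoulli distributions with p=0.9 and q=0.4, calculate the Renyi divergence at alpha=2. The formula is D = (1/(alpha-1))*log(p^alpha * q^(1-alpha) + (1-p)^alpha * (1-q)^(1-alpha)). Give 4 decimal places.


Renyi divergence of order alpha between Bernoulli distributions:
D = (1/(alpha-1))*log(p^alpha * q^(1-alpha) + (1-p)^alpha * (1-q)^(1-alpha)).
alpha = 2, p = 0.9, q = 0.4.
p^alpha * q^(1-alpha) = 0.9^2 * 0.4^-1 = 2.025.
(1-p)^alpha * (1-q)^(1-alpha) = 0.1^2 * 0.6^-1 = 0.016667.
sum = 2.025 + 0.016667 = 2.041667.
D = (1/1)*log(2.041667) = 0.7138

0.7138


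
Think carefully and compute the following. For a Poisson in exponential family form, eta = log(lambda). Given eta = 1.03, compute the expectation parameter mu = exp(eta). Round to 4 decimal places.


Expectation parameter for Poisson exponential family:
mu = exp(eta).
eta = 1.03.
mu = exp(1.03) = 2.8011

2.8011


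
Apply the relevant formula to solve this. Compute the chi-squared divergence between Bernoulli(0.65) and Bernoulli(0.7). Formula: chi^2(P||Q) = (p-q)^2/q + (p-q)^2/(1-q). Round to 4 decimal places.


Chi-squared divergence between Bernoulli distributions:
chi^2 = (p-q)^2/q + (p-q)^2/(1-q).
p = 0.65, q = 0.7, p-q = -0.05.
(p-q)^2 = 0.0025.
term1 = 0.0025/0.7 = 0.003571.
term2 = 0.0025/0.3 = 0.008333.
chi^2 = 0.003571 + 0.008333 = 0.0119

0.0119


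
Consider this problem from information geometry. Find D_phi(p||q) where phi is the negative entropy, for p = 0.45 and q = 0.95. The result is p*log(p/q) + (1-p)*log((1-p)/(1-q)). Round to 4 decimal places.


Bregman divergence with negative entropy generator:
D = p*log(p/q) + (1-p)*log((1-p)/(1-q)).
p = 0.45, q = 0.95.
p*log(p/q) = 0.45*log(0.45/0.95) = -0.336246.
(1-p)*log((1-p)/(1-q)) = 0.55*log(0.55/0.05) = 1.318842.
D = -0.336246 + 1.318842 = 0.9826

0.9826


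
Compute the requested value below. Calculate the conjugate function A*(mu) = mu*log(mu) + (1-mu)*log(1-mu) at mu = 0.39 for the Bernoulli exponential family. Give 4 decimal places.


Legendre transform for Bernoulli:
A*(mu) = mu*log(mu) + (1-mu)*log(1-mu).
mu = 0.39, 1-mu = 0.61.
mu*log(mu) = 0.39*log(0.39) = -0.367227.
(1-mu)*log(1-mu) = 0.61*log(0.61) = -0.301521.
A* = -0.367227 + -0.301521 = -0.6687

-0.6687


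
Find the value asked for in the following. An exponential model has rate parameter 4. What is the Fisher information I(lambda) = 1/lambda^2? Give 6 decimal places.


Fisher information for exponential: I(lambda) = 1/lambda^2.
lambda = 4, lambda^2 = 16.
I = 1/16 = 0.062500

0.062500


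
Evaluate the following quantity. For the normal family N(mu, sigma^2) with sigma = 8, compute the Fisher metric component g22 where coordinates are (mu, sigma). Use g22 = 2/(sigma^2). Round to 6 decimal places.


For the 2-parameter normal family, the Fisher metric has:
  g11 = 1/sigma^2, g22 = 2/sigma^2.
sigma = 8, sigma^2 = 64.
g22 = 0.031250

0.031250


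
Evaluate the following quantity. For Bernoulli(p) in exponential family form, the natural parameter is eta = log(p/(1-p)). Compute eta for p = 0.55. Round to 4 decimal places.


Natural parameter for Bernoulli: eta = log(p/(1-p)).
p = 0.55, 1-p = 0.45.
p/(1-p) = 1.222222.
eta = log(1.222222) = 0.2007

0.2007


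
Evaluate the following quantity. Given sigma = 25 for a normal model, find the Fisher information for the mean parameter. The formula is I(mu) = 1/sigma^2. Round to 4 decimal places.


The Fisher information for the mean of a normal distribution is I(mu) = 1/sigma^2.
sigma = 25, so sigma^2 = 625.
I(mu) = 1/625 = 0.0016

0.0016


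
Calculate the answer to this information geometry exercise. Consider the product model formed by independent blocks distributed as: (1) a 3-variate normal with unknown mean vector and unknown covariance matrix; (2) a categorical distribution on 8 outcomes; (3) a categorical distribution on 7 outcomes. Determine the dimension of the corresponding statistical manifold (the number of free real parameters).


The dimension of a statistical manifold equals the number of free
(independent) real parameters of the model. For a product of independent
blocks the parameter counts add.
- 3-variate normal: 3 (mean) + 3*4/2 = 6 (symmetric covariance) = 9.
- categorical on 8 outcomes (probabilities sum to 1): 8-1 = 7.
- categorical on 7 outcomes (probabilities sum to 1): 7-1 = 6.
Total = 9 + 7 + 6 = 22.
Dimension = 22

22


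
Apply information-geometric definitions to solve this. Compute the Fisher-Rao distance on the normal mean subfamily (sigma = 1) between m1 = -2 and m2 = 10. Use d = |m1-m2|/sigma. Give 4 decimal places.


On the fixed-variance normal subfamily, geodesic distance = |m1-m2|/sigma.
|-2 - 10| = 12.
sigma = 1.
d = 12/1 = 12.0000

12.0000


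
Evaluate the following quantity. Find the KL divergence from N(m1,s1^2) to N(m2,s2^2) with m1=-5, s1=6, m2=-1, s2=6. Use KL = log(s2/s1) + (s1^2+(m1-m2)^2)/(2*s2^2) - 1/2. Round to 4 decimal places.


KL divergence between normal distributions:
KL = log(s2/s1) + (s1^2 + (m1-m2)^2)/(2*s2^2) - 1/2.
log(6/6) = 0.0.
(6^2 + (-5--1)^2)/(2*6^2) = (36 + 16)/72 = 0.722222.
KL = 0.0 + 0.722222 - 0.5 = 0.2222

0.2222


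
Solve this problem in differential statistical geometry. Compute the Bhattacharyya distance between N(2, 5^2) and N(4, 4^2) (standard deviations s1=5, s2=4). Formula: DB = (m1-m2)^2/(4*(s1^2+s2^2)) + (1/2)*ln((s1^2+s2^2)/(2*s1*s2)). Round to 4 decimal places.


Bhattacharyya distance between two Gaussians:
DB = (m1-m2)^2/(4*(s1^2+s2^2)) + (1/2)*ln((s1^2+s2^2)/(2*s1*s2)).
(m1-m2)^2 = (-2)^2 = 4.
s1^2+s2^2 = 25 + 16 = 41.
term1 = 4/164 = 0.02439.
term2 = 0.5*ln(41/40.0) = 0.012346.
DB = 0.02439 + 0.012346 = 0.0367

0.0367


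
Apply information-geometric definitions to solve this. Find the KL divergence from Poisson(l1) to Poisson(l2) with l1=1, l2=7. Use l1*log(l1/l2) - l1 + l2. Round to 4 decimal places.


KL divergence for Poisson:
KL = l1*log(l1/l2) - l1 + l2.
l1 = 1, l2 = 7.
log(1/7) = -1.94591.
l1*log(l1/l2) = 1 * -1.94591 = -1.94591.
KL = -1.94591 - 1 + 7 = 4.0541

4.0541


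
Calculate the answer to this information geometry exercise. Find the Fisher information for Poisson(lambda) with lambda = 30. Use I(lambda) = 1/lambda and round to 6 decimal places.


Fisher information for Poisson: I(lambda) = 1/lambda.
lambda = 30.
I(lambda) = 1/30 = 0.033333

0.033333


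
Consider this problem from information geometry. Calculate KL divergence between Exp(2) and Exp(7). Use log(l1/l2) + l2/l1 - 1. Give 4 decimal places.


KL divergence for exponential family:
KL = log(l1/l2) + l2/l1 - 1.
log(2/7) = -1.252763.
7/2 = 3.5.
KL = -1.252763 + 3.5 - 1 = 1.2472

1.2472


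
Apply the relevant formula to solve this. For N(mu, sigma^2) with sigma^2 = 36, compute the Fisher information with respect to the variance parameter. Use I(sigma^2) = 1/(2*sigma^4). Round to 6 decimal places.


Fisher information for variance: I(sigma^2) = 1/(2*sigma^4).
sigma^2 = 36, so sigma^4 = 1296.
I = 1/(2*1296) = 1/2592 = 0.000386

0.000386


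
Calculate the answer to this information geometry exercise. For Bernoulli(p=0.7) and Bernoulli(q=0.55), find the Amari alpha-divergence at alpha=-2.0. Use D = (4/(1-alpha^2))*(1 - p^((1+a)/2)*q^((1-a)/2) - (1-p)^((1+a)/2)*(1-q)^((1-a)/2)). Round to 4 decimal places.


Amari alpha-divergence:
D = (4/(1-alpha^2))*(1 - p^((1+a)/2)*q^((1-a)/2) - (1-p)^((1+a)/2)*(1-q)^((1-a)/2)).
alpha = -2.0, p = 0.7, q = 0.55.
e1 = (1+alpha)/2 = -0.5, e2 = (1-alpha)/2 = 1.5.
t1 = p^e1 * q^e2 = 0.7^-0.5 * 0.55^1.5 = 0.487523.
t2 = (1-p)^e1 * (1-q)^e2 = 0.3^-0.5 * 0.45^1.5 = 0.551135.
4/(1-alpha^2) = -1.333333.
D = -1.333333*(1 - 0.487523 - 0.551135) = 0.0515

0.0515


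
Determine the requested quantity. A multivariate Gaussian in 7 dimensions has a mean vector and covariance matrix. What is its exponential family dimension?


Exponential family dimension calculation:
For 7-dim MVN: mean has 7 params, covariance has 7*8/2 = 28 unique entries.
Total dim = 7 + 28 = 35.

35


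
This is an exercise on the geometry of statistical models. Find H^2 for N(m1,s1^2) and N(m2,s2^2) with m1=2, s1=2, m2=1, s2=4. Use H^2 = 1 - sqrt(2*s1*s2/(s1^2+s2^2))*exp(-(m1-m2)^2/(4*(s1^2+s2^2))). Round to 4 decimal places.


Squared Hellinger distance for Gaussians:
H^2 = 1 - sqrt(2*s1*s2/(s1^2+s2^2)) * exp(-(m1-m2)^2/(4*(s1^2+s2^2))).
s1^2 = 4, s2^2 = 16, s1^2+s2^2 = 20.
sqrt(2*2*4/(20)) = 0.894427.
(m1-m2)^2 = (1)^2 = 1.
exp(-1/(4*20)) = exp(-0.0125) = 0.987578.
H^2 = 1 - 0.894427*0.987578 = 0.1167

0.1167


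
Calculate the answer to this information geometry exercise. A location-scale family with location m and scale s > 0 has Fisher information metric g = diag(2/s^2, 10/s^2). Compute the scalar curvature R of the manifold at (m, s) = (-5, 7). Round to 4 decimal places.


The metric has the form g = (A dm^2 + B ds^2)/s^2 with A = 2, B = 10.
Substitute u = sqrt(A/B)*m: g = B*(du^2 + ds^2)/s^2, i.e. B times the
Poincare upper half-plane metric, which has constant Gaussian curvature -1.
Scaling a 2D metric by a constant c divides the Gaussian curvature by c,
so K = -1/B = -1/(10) = -0.1000 everywhere (the point (m, s) = (-5, 7) is irrelevant:
the curvature is constant).
Scalar curvature in dimension 2: R = 2K = -2/(10) = -0.2000.

-0.2000


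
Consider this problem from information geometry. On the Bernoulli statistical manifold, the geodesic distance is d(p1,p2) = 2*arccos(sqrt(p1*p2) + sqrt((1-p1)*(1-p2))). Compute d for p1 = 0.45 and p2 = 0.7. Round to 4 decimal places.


Geodesic distance on Bernoulli manifold:
d(p1,p2) = 2*arccos(sqrt(p1*p2) + sqrt((1-p1)*(1-p2))).
sqrt(p1*p2) = sqrt(0.45*0.7) = 0.561249.
sqrt((1-p1)*(1-p2)) = sqrt(0.55*0.3) = 0.406202.
arg = 0.561249 + 0.406202 = 0.967451.
d = 2*arccos(0.967451) = 0.5117

0.5117


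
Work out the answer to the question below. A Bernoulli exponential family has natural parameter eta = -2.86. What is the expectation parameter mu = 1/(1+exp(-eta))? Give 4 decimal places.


Dual coordinate (expectation parameter) for Bernoulli:
mu = 1/(1+exp(-eta)).
eta = -2.86.
exp(-eta) = exp(2.86) = 17.461527.
mu = 1/(1+17.461527) = 0.0542

0.0542


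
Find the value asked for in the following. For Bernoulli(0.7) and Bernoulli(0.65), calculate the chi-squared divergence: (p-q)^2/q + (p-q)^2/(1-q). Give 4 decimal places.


Chi-squared divergence between Bernoulli distributions:
chi^2 = (p-q)^2/q + (p-q)^2/(1-q).
p = 0.7, q = 0.65, p-q = 0.05.
(p-q)^2 = 0.0025.
term1 = 0.0025/0.65 = 0.003846.
term2 = 0.0025/0.35 = 0.007143.
chi^2 = 0.003846 + 0.007143 = 0.0110

0.0110


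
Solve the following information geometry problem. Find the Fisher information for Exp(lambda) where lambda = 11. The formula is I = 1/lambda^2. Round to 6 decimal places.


Fisher information for exponential: I(lambda) = 1/lambda^2.
lambda = 11, lambda^2 = 121.
I = 1/121 = 0.008264

0.008264


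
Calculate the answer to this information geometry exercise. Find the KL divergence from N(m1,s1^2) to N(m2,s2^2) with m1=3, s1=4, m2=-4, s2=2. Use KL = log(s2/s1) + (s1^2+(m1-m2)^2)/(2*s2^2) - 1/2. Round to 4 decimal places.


KL divergence between normal distributions:
KL = log(s2/s1) + (s1^2 + (m1-m2)^2)/(2*s2^2) - 1/2.
log(2/4) = -0.693147.
(4^2 + (3--4)^2)/(2*2^2) = (16 + 49)/8 = 8.125.
KL = -0.693147 + 8.125 - 0.5 = 6.9319

6.9319


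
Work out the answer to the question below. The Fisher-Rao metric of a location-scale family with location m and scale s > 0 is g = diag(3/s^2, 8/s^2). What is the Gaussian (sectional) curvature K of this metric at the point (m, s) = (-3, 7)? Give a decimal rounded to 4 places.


The metric has the form g = (A dm^2 + B ds^2)/s^2 with A = 3, B = 8.
Substitute u = sqrt(A/B)*m: g = B*(du^2 + ds^2)/s^2, i.e. B times the
Poincare upper half-plane metric, which has constant Gaussian curvature -1.
Scaling a 2D metric by a constant c divides the Gaussian curvature by c,
so K = -1/B = -1/(8) = -0.1250 everywhere (the point (m, s) = (-3, 7) is irrelevant:
the curvature is constant).
The requested Gaussian curvature is K = -0.1250.

-0.1250


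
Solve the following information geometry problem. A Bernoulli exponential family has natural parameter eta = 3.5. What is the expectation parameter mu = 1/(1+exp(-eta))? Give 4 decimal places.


Dual coordinate (expectation parameter) for Bernoulli:
mu = 1/(1+exp(-eta)).
eta = 3.5.
exp(-eta) = exp(-3.5) = 0.030197.
mu = 1/(1+0.030197) = 0.9707

0.9707


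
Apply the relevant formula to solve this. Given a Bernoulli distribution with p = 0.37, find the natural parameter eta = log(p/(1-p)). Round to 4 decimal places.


Natural parameter for Bernoulli: eta = log(p/(1-p)).
p = 0.37, 1-p = 0.63.
p/(1-p) = 0.587302.
eta = log(0.587302) = -0.5322

-0.5322


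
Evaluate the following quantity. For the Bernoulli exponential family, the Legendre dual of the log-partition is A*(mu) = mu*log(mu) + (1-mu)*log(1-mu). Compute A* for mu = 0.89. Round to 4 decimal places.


Legendre transform for Bernoulli:
A*(mu) = mu*log(mu) + (1-mu)*log(1-mu).
mu = 0.89, 1-mu = 0.11.
mu*log(mu) = 0.89*log(0.89) = -0.103715.
(1-mu)*log(1-mu) = 0.11*log(0.11) = -0.2428.
A* = -0.103715 + -0.2428 = -0.3465

-0.3465


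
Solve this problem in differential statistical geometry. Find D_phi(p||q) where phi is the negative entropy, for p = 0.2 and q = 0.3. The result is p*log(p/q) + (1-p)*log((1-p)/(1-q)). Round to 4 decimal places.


Bregman divergence with negative entropy generator:
D = p*log(p/q) + (1-p)*log((1-p)/(1-q)).
p = 0.2, q = 0.3.
p*log(p/q) = 0.2*log(0.2/0.3) = -0.081093.
(1-p)*log((1-p)/(1-q)) = 0.8*log(0.8/0.7) = 0.106825.
D = -0.081093 + 0.106825 = 0.0257

0.0257


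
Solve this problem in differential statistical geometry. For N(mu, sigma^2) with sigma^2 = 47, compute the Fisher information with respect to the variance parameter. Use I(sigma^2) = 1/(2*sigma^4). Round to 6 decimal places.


Fisher information for variance: I(sigma^2) = 1/(2*sigma^4).
sigma^2 = 47, so sigma^4 = 2209.
I = 1/(2*2209) = 1/4418 = 0.000226

0.000226


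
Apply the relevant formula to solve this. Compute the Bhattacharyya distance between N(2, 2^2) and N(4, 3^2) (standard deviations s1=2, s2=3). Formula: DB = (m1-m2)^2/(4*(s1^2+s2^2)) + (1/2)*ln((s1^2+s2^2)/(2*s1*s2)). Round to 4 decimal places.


Bhattacharyya distance between two Gaussians:
DB = (m1-m2)^2/(4*(s1^2+s2^2)) + (1/2)*ln((s1^2+s2^2)/(2*s1*s2)).
(m1-m2)^2 = (-2)^2 = 4.
s1^2+s2^2 = 4 + 9 = 13.
term1 = 4/52 = 0.076923.
term2 = 0.5*ln(13/12.0) = 0.040021.
DB = 0.076923 + 0.040021 = 0.1169

0.1169


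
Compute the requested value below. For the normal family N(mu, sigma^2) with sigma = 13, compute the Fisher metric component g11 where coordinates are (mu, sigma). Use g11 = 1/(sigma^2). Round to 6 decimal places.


For the 2-parameter normal family, the Fisher metric has:
  g11 = 1/sigma^2, g22 = 2/sigma^2.
sigma = 13, sigma^2 = 169.
g11 = 0.005917

0.005917


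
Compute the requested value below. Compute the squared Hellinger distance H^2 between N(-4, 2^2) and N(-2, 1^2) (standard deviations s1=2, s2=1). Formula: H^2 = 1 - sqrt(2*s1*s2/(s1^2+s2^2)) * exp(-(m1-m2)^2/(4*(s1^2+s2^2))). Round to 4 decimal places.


Squared Hellinger distance for Gaussians:
H^2 = 1 - sqrt(2*s1*s2/(s1^2+s2^2)) * exp(-(m1-m2)^2/(4*(s1^2+s2^2))).
s1^2 = 4, s2^2 = 1, s1^2+s2^2 = 5.
sqrt(2*2*1/(5)) = 0.894427.
(m1-m2)^2 = (-2)^2 = 4.
exp(-4/(4*5)) = exp(-0.2) = 0.818731.
H^2 = 1 - 0.894427*0.818731 = 0.2677

0.2677


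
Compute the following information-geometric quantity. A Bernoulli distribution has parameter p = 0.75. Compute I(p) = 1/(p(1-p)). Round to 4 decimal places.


For Bernoulli(p), Fisher information is I(p) = 1/(p*(1-p)).
p = 0.75, 1-p = 0.25.
p*(1-p) = 0.1875.
I(p) = 1/0.1875 = 5.3333

5.3333


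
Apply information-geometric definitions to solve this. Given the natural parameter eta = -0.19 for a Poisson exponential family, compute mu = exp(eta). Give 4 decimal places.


Expectation parameter for Poisson exponential family:
mu = exp(eta).
eta = -0.19.
mu = exp(-0.19) = 0.8270

0.8270


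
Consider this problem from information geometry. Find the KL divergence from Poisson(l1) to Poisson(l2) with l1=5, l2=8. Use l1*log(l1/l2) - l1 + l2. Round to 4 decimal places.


KL divergence for Poisson:
KL = l1*log(l1/l2) - l1 + l2.
l1 = 5, l2 = 8.
log(5/8) = -0.470004.
l1*log(l1/l2) = 5 * -0.470004 = -2.350018.
KL = -2.350018 - 5 + 8 = 0.6500

0.6500


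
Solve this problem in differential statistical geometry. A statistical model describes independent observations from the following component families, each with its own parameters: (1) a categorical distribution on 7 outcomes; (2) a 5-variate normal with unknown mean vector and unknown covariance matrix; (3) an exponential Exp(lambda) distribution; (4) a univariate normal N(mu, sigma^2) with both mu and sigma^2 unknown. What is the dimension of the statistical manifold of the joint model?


The dimension of a statistical manifold equals the number of free
(independent) real parameters of the model. For a product of independent
blocks the parameter counts add.
- categorical on 7 outcomes (probabilities sum to 1): 7-1 = 6.
- 5-variate normal: 5 (mean) + 5*6/2 = 15 (symmetric covariance) = 20.
- exponential (lambda): 1.
- normal (mu, sigma^2): 2.
Total = 6 + 20 + 1 + 2 = 29.
Dimension = 29

29


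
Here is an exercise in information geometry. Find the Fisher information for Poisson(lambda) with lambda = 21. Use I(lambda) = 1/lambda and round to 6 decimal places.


Fisher information for Poisson: I(lambda) = 1/lambda.
lambda = 21.
I(lambda) = 1/21 = 0.047619

0.047619


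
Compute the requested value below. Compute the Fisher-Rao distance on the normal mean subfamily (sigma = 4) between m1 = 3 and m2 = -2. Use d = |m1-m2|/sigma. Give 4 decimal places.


On the fixed-variance normal subfamily, geodesic distance = |m1-m2|/sigma.
|3 - -2| = 5.
sigma = 4.
d = 5/4 = 1.2500

1.2500


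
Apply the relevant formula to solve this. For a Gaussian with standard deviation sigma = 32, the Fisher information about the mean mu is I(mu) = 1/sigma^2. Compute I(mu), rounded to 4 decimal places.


The Fisher information for the mean of a normal distribution is I(mu) = 1/sigma^2.
sigma = 32, so sigma^2 = 1024.
I(mu) = 1/1024 = 0.0010

0.0010


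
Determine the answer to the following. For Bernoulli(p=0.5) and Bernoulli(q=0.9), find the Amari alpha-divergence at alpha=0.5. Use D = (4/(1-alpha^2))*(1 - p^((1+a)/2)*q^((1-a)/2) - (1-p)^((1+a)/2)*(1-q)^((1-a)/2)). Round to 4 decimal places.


Amari alpha-divergence:
D = (4/(1-alpha^2))*(1 - p^((1+a)/2)*q^((1-a)/2) - (1-p)^((1+a)/2)*(1-q)^((1-a)/2)).
alpha = 0.5, p = 0.5, q = 0.9.
e1 = (1+alpha)/2 = 0.75, e2 = (1-alpha)/2 = 0.25.
t1 = p^e1 * q^e2 = 0.5^0.75 * 0.9^0.25 = 0.579146.
t2 = (1-p)^e1 * (1-q)^e2 = 0.5^0.75 * 0.1^0.25 = 0.33437.
4/(1-alpha^2) = 5.333333.
D = 5.333333*(1 - 0.579146 - 0.33437) = 0.4612

0.4612


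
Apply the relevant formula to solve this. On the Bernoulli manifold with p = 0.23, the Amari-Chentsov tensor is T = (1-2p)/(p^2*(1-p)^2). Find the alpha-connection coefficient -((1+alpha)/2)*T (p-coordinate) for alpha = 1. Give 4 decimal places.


Skewness (Amari-Chentsov) tensor: T = (1-2p)/(p^2*(1-p)^2).
p = 0.23, 1-2p = 0.54, p^2 = 0.0529, (1-p)^2 = 0.5929.
T = 0.54/(0.0529 * 0.5929) = 17.216967.
In the p-coordinate, Gamma^(alpha) = Gamma^(0) - (alpha/2)*T with Gamma^(0) = (1/2)*g'(p) = -T/2,
so Gamma^(alpha) = -((1+alpha)/2)*T.
alpha = 1, -(1+alpha)/2 = -1.0.
Gamma = -1.0 * 17.216967 = -17.2170

-17.2170


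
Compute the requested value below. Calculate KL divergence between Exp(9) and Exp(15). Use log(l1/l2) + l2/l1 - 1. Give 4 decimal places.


KL divergence for exponential family:
KL = log(l1/l2) + l2/l1 - 1.
log(9/15) = -0.510826.
15/9 = 1.666667.
KL = -0.510826 + 1.666667 - 1 = 0.1558

0.1558


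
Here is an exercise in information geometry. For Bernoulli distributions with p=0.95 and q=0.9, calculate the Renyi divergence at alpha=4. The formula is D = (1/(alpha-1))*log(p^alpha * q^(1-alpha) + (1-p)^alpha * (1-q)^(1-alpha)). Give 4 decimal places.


Renyi divergence of order alpha between Bernoulli distributions:
D = (1/(alpha-1))*log(p^alpha * q^(1-alpha) + (1-p)^alpha * (1-q)^(1-alpha)).
alpha = 4, p = 0.95, q = 0.9.
p^alpha * q^(1-alpha) = 0.95^4 * 0.9^-3 = 1.117293.
(1-p)^alpha * (1-q)^(1-alpha) = 0.05^4 * 0.1^-3 = 0.00625.
sum = 1.117293 + 0.00625 = 1.123543.
D = (1/3)*log(1.123543) = 0.0388

0.0388


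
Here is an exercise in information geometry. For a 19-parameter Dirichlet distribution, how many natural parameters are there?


Exponential family dimension calculation:
Dirichlet with 19 components has 19 natural parameters.

19


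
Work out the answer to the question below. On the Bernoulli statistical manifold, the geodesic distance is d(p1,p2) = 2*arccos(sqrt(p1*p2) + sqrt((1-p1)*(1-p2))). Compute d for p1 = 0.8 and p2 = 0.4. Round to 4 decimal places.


Geodesic distance on Bernoulli manifold:
d(p1,p2) = 2*arccos(sqrt(p1*p2) + sqrt((1-p1)*(1-p2))).
sqrt(p1*p2) = sqrt(0.8*0.4) = 0.565685.
sqrt((1-p1)*(1-p2)) = sqrt(0.2*0.6) = 0.34641.
arg = 0.565685 + 0.34641 = 0.912096.
d = 2*arccos(0.912096) = 0.8449

0.8449


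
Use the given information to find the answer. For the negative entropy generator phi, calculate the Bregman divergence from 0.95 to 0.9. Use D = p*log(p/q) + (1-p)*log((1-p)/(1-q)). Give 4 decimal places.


Bregman divergence with negative entropy generator:
D = p*log(p/q) + (1-p)*log((1-p)/(1-q)).
p = 0.95, q = 0.9.
p*log(p/q) = 0.95*log(0.95/0.9) = 0.051364.
(1-p)*log((1-p)/(1-q)) = 0.05*log(0.05/0.1) = -0.034657.
D = 0.051364 + -0.034657 = 0.0167

0.0167


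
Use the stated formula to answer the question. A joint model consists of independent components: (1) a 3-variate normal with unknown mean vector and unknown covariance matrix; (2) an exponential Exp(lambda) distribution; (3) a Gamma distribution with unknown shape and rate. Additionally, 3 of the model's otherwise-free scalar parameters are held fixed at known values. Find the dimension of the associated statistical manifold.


The dimension of a statistical manifold equals the number of free
(independent) real parameters of the model. For a product of independent
blocks the parameter counts add.
- 3-variate normal: 3 (mean) + 3*4/2 = 6 (symmetric covariance) = 9.
- exponential (lambda): 1.
- Gamma (shape, rate): 2.
Total = 9 + 1 + 2 = 12.
3 parameter(s) fixed at known values: 12 - 3 = 9.
Dimension = 9

9


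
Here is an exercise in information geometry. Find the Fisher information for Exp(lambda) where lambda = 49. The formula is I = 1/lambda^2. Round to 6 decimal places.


Fisher information for exponential: I(lambda) = 1/lambda^2.
lambda = 49, lambda^2 = 2401.
I = 1/2401 = 0.000416

0.000416


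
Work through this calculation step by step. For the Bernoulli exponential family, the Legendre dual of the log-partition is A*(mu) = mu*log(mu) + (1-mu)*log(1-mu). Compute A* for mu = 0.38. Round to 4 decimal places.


Legendre transform for Bernoulli:
A*(mu) = mu*log(mu) + (1-mu)*log(1-mu).
mu = 0.38, 1-mu = 0.62.
mu*log(mu) = 0.38*log(0.38) = -0.367682.
(1-mu)*log(1-mu) = 0.62*log(0.62) = -0.296382.
A* = -0.367682 + -0.296382 = -0.6641

-0.6641


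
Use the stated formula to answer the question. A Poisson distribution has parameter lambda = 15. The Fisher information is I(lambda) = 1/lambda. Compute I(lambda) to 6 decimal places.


Fisher information for Poisson: I(lambda) = 1/lambda.
lambda = 15.
I(lambda) = 1/15 = 0.066667

0.066667


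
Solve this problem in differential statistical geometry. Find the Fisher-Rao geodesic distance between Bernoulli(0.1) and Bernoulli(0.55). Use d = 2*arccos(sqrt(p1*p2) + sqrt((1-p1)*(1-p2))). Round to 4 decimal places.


Geodesic distance on Bernoulli manifold:
d(p1,p2) = 2*arccos(sqrt(p1*p2) + sqrt((1-p1)*(1-p2))).
sqrt(p1*p2) = sqrt(0.1*0.55) = 0.234521.
sqrt((1-p1)*(1-p2)) = sqrt(0.9*0.45) = 0.636396.
arg = 0.234521 + 0.636396 = 0.870917.
d = 2*arccos(0.870917) = 1.0275

1.0275


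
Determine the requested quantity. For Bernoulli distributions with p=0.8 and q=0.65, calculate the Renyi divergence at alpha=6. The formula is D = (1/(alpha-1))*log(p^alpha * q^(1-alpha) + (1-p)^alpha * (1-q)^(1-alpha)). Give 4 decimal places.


Renyi divergence of order alpha between Bernoulli distributions:
D = (1/(alpha-1))*log(p^alpha * q^(1-alpha) + (1-p)^alpha * (1-q)^(1-alpha)).
alpha = 6, p = 0.8, q = 0.65.
p^alpha * q^(1-alpha) = 0.8^6 * 0.65^-5 = 2.259296.
(1-p)^alpha * (1-q)^(1-alpha) = 0.2^6 * 0.35^-5 = 0.012185.
sum = 2.259296 + 0.012185 = 2.271481.
D = (1/5)*log(2.271481) = 0.1641

0.1641


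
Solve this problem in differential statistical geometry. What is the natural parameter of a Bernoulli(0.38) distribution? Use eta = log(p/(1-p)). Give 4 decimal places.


Natural parameter for Bernoulli: eta = log(p/(1-p)).
p = 0.38, 1-p = 0.62.
p/(1-p) = 0.612903.
eta = log(0.612903) = -0.4895

-0.4895


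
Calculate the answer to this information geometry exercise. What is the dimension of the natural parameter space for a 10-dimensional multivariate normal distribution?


Exponential family dimension calculation:
For 10-dim MVN: mean has 10 params, covariance has 10*11/2 = 55 unique entries.
Total dim = 10 + 55 = 65.

65


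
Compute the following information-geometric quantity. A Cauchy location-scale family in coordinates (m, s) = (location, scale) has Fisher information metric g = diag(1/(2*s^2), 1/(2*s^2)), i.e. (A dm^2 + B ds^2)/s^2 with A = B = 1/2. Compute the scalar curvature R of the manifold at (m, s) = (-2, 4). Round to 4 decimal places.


The metric has the form g = (A dm^2 + B ds^2)/s^2 with A = 1/2, B = 1/2.
Substitute u = sqrt(A/B)*m: g = B*(du^2 + ds^2)/s^2, i.e. B times the
Poincare upper half-plane metric, which has constant Gaussian curvature -1.
Scaling a 2D metric by a constant c divides the Gaussian curvature by c,
so K = -1/B = -1/(1/2) = -2.0000 everywhere (the point (m, s) = (-2, 4) is irrelevant:
the curvature is constant).
Scalar curvature in dimension 2: R = 2K = -2/(1/2) = -4.0000.

-4.0000


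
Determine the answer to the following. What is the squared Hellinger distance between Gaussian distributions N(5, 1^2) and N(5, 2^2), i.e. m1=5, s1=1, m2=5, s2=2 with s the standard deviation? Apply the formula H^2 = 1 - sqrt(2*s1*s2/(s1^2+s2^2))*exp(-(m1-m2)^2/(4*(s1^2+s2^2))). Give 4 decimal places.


Squared Hellinger distance for Gaussians:
H^2 = 1 - sqrt(2*s1*s2/(s1^2+s2^2)) * exp(-(m1-m2)^2/(4*(s1^2+s2^2))).
s1^2 = 1, s2^2 = 4, s1^2+s2^2 = 5.
sqrt(2*1*2/(5)) = 0.894427.
(m1-m2)^2 = (0)^2 = 0.
exp(-0/(4*5)) = exp(0.0) = 1.0.
H^2 = 1 - 0.894427*1.0 = 0.1056

0.1056


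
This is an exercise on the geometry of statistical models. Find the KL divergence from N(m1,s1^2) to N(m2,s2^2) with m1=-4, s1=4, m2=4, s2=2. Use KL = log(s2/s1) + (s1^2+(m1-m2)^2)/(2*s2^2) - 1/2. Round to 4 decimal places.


KL divergence between normal distributions:
KL = log(s2/s1) + (s1^2 + (m1-m2)^2)/(2*s2^2) - 1/2.
log(2/4) = -0.693147.
(4^2 + (-4-4)^2)/(2*2^2) = (16 + 64)/8 = 10.0.
KL = -0.693147 + 10.0 - 0.5 = 8.8069

8.8069


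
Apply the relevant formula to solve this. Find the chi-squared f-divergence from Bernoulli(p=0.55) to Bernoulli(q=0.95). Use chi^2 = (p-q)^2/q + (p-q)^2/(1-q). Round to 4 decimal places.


Chi-squared divergence between Bernoulli distributions:
chi^2 = (p-q)^2/q + (p-q)^2/(1-q).
p = 0.55, q = 0.95, p-q = -0.4.
(p-q)^2 = 0.16.
term1 = 0.16/0.95 = 0.168421.
term2 = 0.16/0.05 = 3.2.
chi^2 = 0.168421 + 3.2 = 3.3684

3.3684


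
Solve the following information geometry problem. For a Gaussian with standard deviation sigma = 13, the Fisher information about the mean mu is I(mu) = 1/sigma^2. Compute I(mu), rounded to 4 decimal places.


The Fisher information for the mean of a normal distribution is I(mu) = 1/sigma^2.
sigma = 13, so sigma^2 = 169.
I(mu) = 1/169 = 0.0059

0.0059


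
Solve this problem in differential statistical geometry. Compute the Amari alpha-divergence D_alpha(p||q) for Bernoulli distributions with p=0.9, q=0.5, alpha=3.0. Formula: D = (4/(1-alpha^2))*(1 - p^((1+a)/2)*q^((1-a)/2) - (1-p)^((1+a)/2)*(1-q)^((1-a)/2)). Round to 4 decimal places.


Amari alpha-divergence:
D = (4/(1-alpha^2))*(1 - p^((1+a)/2)*q^((1-a)/2) - (1-p)^((1+a)/2)*(1-q)^((1-a)/2)).
alpha = 3.0, p = 0.9, q = 0.5.
e1 = (1+alpha)/2 = 2.0, e2 = (1-alpha)/2 = -1.0.
t1 = p^e1 * q^e2 = 0.9^2.0 * 0.5^-1.0 = 1.62.
t2 = (1-p)^e1 * (1-q)^e2 = 0.1^2.0 * 0.5^-1.0 = 0.02.
4/(1-alpha^2) = -0.5.
D = -0.5*(1 - 1.62 - 0.02) = 0.3200

0.3200


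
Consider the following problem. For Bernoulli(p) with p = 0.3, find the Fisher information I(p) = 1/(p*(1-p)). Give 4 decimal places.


For Bernoulli(p), Fisher information is I(p) = 1/(p*(1-p)).
p = 0.3, 1-p = 0.7.
p*(1-p) = 0.21.
I(p) = 1/0.21 = 4.7619

4.7619


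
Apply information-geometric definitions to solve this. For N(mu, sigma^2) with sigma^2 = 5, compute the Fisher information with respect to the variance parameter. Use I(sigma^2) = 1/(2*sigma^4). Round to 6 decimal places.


Fisher information for variance: I(sigma^2) = 1/(2*sigma^4).
sigma^2 = 5, so sigma^4 = 25.
I = 1/(2*25) = 1/50 = 0.020000

0.020000


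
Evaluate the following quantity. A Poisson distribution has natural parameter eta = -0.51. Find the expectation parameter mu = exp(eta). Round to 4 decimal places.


Expectation parameter for Poisson exponential family:
mu = exp(eta).
eta = -0.51.
mu = exp(-0.51) = 0.6005

0.6005


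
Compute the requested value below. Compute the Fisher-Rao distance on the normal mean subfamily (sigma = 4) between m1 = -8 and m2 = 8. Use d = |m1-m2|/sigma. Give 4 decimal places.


On the fixed-variance normal subfamily, geodesic distance = |m1-m2|/sigma.
|-8 - 8| = 16.
sigma = 4.
d = 16/4 = 4.0000

4.0000


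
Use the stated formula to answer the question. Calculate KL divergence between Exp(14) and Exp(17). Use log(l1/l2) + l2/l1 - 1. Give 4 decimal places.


KL divergence for exponential family:
KL = log(l1/l2) + l2/l1 - 1.
log(14/17) = -0.194156.
17/14 = 1.214286.
KL = -0.194156 + 1.214286 - 1 = 0.0201

0.0201


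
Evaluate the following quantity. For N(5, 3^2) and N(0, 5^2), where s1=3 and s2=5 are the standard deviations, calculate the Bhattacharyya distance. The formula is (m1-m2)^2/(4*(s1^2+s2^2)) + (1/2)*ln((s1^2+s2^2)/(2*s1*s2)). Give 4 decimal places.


Bhattacharyya distance between two Gaussians:
DB = (m1-m2)^2/(4*(s1^2+s2^2)) + (1/2)*ln((s1^2+s2^2)/(2*s1*s2)).
(m1-m2)^2 = (5)^2 = 25.
s1^2+s2^2 = 9 + 25 = 34.
term1 = 25/136 = 0.183824.
term2 = 0.5*ln(34/30.0) = 0.062582.
DB = 0.183824 + 0.062582 = 0.2464

0.2464


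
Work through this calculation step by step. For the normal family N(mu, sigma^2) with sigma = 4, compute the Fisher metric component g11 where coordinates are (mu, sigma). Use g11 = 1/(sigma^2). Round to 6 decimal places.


For the 2-parameter normal family, the Fisher metric has:
  g11 = 1/sigma^2, g22 = 2/sigma^2.
sigma = 4, sigma^2 = 16.
g11 = 0.062500

0.062500


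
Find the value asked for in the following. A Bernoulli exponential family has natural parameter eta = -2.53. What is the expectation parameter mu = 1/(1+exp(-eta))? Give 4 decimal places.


Dual coordinate (expectation parameter) for Bernoulli:
mu = 1/(1+exp(-eta)).
eta = -2.53.
exp(-eta) = exp(2.53) = 12.553506.
mu = 1/(1+12.553506) = 0.0738

0.0738


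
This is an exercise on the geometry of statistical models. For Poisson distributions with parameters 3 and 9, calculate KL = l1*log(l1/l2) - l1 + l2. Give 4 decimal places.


KL divergence for Poisson:
KL = l1*log(l1/l2) - l1 + l2.
l1 = 3, l2 = 9.
log(3/9) = -1.098612.
l1*log(l1/l2) = 3 * -1.098612 = -3.295837.
KL = -3.295837 - 3 + 9 = 2.7042

2.7042


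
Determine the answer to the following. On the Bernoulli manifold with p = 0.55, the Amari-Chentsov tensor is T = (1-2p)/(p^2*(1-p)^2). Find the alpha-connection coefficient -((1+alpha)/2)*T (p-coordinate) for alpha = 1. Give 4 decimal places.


Skewness (Amari-Chentsov) tensor: T = (1-2p)/(p^2*(1-p)^2).
p = 0.55, 1-2p = -0.1, p^2 = 0.3025, (1-p)^2 = 0.2025.
T = -0.1/(0.3025 * 0.2025) = -1.632486.
In the p-coordinate, Gamma^(alpha) = Gamma^(0) - (alpha/2)*T with Gamma^(0) = (1/2)*g'(p) = -T/2,
so Gamma^(alpha) = -((1+alpha)/2)*T.
alpha = 1, -(1+alpha)/2 = -1.0.
Gamma = -1.0 * -1.632486 = 1.6325

1.6325
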